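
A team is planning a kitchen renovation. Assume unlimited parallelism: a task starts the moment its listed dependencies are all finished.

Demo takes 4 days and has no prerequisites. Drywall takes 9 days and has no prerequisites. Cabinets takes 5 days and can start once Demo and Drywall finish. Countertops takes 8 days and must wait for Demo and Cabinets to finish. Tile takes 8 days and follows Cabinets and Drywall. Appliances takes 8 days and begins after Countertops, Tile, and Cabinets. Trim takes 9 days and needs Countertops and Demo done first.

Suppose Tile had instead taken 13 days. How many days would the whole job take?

35

Baseline: Drywall→Cabinets→Countertops→Trim = 9+5+8+9 = 31 → 31 days.
The longest path through Tile is only 30 days, so Tile has float 1.
The binding chain switches to Drywall→Cabinets→Tile→Appliances = 9+5+13+8 = 35; finish 35 days.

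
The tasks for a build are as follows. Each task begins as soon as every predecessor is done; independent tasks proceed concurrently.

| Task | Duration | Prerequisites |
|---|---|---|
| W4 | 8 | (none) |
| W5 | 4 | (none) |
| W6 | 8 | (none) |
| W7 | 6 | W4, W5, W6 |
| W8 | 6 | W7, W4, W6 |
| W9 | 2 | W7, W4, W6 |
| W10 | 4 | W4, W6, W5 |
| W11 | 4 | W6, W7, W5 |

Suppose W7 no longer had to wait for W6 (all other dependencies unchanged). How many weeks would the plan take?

20

Original critical path: W4→W7→W8 = 8+6+6 = 20 ⇒ 20 weeks.
Dropping W6→W7 doesn't change W7's earliest start (8); another predecessor still binds.
New critical path: W4→W7→W8 = 8+6+6 = 20 ⇒ 20 weeks.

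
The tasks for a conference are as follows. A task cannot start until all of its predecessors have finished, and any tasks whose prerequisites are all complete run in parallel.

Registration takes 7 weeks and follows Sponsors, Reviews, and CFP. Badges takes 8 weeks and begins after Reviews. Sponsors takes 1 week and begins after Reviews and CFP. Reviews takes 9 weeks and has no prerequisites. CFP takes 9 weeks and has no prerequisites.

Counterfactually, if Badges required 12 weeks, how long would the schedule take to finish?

As given, the longest chain is Reviews→Badges = 9+8 = 17, so the finish is 17 weeks.
Badges lies on that path, so at 12 weeks the path becomes 21 weeks.
The critical path is still Reviews→Badges; finish is now 21 weeks.

21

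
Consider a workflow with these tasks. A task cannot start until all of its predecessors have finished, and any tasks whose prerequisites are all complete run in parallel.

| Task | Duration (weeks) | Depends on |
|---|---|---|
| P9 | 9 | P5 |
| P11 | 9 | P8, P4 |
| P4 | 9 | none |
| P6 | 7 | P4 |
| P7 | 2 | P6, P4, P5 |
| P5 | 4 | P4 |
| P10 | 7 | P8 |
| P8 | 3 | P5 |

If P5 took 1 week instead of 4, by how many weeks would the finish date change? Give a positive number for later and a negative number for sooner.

The binding path is P4→P5→P8→P11 = 9+4+3+9 = 25; finish at 25 weeks.
Since P5 is critical, the -3 change carries straight to that chain (now 22 weeks).
No other chain overtakes it, so the finish is 22 weeks.
Change in finish: 22 − 25 = -3 weeks.

-3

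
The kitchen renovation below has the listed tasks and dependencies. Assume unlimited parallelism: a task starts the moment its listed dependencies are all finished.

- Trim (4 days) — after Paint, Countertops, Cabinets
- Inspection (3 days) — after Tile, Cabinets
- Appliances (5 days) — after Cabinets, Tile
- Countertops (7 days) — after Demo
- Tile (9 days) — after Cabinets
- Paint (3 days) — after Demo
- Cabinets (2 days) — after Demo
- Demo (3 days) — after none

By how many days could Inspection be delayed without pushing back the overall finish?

The longest chain is Demo→Cabinets→Tile→Appliances = 3+2+9+5 = 19; overall finish 19 days.
The longest chain containing Inspection totals 17 days.
Float = 19 − 17 = 2.

2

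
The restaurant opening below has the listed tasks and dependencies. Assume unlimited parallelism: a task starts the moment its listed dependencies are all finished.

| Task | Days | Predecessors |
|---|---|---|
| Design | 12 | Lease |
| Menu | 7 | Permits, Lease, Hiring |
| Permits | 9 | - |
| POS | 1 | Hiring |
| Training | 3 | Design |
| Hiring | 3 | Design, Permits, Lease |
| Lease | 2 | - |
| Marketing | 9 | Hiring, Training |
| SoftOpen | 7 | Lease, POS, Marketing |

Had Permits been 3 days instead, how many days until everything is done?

The binding path is Lease→Design→Hiring→Marketing→SoftOpen = 2+12+3+9+7 = 33; finish at 33 days.
The longest path through Permits is only 28 days, so Permits has float 5.
That remains the longest chain; total 33 days.

33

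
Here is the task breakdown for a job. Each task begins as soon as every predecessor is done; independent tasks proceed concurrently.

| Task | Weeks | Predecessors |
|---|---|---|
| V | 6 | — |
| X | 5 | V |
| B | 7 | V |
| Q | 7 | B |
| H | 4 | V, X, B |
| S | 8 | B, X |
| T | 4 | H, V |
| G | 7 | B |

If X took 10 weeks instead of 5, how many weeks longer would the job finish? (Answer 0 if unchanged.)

As given, the longest chain is V→B→H→T = 6+7+4+4 = 21, so the finish is 21 weeks.
X is off the critical path — its longest chain is 19 weeks, giving 2 of slack.
The binding chain switches to V→X→H→T = 6+10+4+4 = 24; finish 24 weeks.
Change in finish: 24 − 21 = +3 weeks.

3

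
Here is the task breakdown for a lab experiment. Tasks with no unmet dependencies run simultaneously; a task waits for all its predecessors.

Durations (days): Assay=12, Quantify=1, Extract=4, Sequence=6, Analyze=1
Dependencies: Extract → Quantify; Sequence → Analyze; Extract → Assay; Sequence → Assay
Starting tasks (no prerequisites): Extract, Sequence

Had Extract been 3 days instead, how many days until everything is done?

Baseline: Sequence→Assay = 6+12 = 18 → 18 days.
Extract is off the critical path — its longest chain is 16 days, giving 2 of slack.
No other chain overtakes it, so the finish is 18 days.

18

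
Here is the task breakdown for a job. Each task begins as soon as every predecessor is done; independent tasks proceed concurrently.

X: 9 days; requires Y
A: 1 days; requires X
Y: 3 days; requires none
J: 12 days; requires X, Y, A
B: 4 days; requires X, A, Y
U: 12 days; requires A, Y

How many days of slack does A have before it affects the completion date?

0

Critical path: Y→X→A→J = 3+9+1+12 = 25, so the finish is 25 days.
Longest path through A: 25 days (earliest finish 13, latest finish 13).
So A can slip 13 − 13 = 0 days.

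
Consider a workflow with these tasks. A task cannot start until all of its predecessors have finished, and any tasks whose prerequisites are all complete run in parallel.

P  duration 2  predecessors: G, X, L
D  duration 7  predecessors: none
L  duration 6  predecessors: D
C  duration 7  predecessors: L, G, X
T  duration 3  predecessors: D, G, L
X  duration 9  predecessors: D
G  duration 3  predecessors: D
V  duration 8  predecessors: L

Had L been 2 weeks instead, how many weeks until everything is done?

23

Critical path before the change: D→X→C = 7+9+7 = 23 giving 23 weeks.
L has 2 weeks of float (longest path through it is 21).
No other chain overtakes it, so the finish is 23 weeks.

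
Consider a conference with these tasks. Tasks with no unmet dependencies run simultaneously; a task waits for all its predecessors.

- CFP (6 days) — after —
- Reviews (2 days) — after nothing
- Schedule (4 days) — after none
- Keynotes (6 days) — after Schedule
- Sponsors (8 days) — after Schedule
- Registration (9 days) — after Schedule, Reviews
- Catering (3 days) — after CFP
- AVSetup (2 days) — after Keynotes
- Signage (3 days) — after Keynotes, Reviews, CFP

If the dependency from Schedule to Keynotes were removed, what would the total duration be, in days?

Before: longest chain Schedule→Keynotes→Signage = 4+6+3 = 13, finish 13.
Without Schedule→Keynotes, Keynotes's earliest start moves from 4 to 0.
After: Schedule→Registration = 4+9 = 13 → 13 days.

13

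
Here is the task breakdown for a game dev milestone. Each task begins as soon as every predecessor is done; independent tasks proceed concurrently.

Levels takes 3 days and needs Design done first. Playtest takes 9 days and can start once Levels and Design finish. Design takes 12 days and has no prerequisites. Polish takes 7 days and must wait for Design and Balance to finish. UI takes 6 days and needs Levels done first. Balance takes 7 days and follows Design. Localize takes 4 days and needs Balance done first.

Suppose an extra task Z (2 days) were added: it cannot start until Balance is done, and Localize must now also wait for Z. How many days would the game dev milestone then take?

Originally the game dev milestone takes 26 days.
With Z inserted, Localize now waits for max(Balance, Z).
New critical path: Design→Balance→Polish = 12+7+7 = 26 ⇒ 26 days.

26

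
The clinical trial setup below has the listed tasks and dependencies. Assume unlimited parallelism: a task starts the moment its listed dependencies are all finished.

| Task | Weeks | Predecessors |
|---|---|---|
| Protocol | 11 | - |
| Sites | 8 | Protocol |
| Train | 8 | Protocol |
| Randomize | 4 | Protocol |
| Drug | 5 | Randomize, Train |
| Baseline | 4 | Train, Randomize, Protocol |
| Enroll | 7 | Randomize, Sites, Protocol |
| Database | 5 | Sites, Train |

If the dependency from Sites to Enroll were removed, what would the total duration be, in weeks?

24

With the dependency in place, Protocol→Sites→Enroll = 11+8+7 = 26 sets the finish at 26 weeks.
Without Sites→Enroll, Enroll's earliest start moves from 19 to 15.
New critical path: Protocol→Sites→Database = 11+8+5 = 24 ⇒ 24 weeks.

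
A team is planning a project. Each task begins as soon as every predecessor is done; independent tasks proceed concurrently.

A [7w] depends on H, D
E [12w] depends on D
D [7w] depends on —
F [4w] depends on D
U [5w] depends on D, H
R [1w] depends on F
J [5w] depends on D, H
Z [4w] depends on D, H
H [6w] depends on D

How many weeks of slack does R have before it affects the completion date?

The longest chain is D→H→A = 7+6+7 = 20; overall finish 20 weeks.
The longest chain containing R totals 12 weeks.
Slack of R = 19 − 11 = 8 weeks.

8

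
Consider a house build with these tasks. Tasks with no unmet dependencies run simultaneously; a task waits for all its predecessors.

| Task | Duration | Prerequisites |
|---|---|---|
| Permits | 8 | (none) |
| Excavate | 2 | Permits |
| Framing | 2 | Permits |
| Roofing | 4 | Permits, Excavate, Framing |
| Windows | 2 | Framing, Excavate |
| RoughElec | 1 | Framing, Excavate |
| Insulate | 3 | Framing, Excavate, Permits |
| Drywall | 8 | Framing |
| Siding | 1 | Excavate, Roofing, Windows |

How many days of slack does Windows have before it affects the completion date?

The longest chain is Permits→Framing→Drywall = 8+2+8 = 18; overall finish 18 days.
The longest chain containing Windows totals 13 days.
So Windows can slip 17 − 12 = 5 days.

5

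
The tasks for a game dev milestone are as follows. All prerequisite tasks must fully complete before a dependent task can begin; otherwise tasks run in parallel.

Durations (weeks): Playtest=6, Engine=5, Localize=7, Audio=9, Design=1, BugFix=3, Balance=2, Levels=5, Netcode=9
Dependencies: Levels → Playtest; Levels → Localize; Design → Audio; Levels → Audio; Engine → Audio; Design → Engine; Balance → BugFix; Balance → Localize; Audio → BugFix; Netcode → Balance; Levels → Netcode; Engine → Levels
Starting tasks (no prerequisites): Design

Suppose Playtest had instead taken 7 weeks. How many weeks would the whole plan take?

The binding path is Design→Engine→Levels→Netcode→Balance→Localize = 1+5+5+9+2+7 = 29; finish at 29 weeks.
Playtest is off the critical path — its longest chain is 17 weeks, giving 12 of slack.
That remains the longest chain; total 29 weeks.

29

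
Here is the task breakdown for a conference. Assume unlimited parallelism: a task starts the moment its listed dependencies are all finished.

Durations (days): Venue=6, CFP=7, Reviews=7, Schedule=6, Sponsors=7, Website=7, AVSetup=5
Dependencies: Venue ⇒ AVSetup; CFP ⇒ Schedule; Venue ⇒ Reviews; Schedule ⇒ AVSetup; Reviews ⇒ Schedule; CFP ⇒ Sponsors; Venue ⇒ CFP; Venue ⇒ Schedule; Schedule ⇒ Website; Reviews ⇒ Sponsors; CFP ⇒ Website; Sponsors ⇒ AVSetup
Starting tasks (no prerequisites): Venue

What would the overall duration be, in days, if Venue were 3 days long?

The binding path is Venue→CFP→Schedule→Website = 6+7+6+7 = 26; finish at 26 days.
Venue lies on that path, so at 3 days the path becomes 23 days.
No other chain overtakes it, so the finish is 23 days.

23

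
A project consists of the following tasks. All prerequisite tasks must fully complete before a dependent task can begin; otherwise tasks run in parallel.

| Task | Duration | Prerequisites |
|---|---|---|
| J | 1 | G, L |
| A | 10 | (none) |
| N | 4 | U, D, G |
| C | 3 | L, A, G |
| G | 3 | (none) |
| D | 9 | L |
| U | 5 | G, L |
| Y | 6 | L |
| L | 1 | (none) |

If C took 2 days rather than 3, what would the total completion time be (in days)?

As given, the longest chain is L→D→N = 1+9+4 = 14, so the finish is 14 days.
The longest path through C is only 13 days, so C has float 1.
That remains the longest chain; total 14 days.

14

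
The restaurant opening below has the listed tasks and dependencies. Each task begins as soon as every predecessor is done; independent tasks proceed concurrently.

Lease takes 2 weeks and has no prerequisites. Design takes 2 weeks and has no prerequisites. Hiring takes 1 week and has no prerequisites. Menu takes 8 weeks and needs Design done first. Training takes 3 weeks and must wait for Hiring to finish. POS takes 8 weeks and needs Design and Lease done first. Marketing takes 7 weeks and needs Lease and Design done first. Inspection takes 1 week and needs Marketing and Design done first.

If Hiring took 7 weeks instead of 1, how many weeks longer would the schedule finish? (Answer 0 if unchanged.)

As given, the longest chain is Lease→POS = 2+8 = 10, so the finish is 10 weeks.
The longest path through Hiring is only 4 weeks, so Hiring has float 6.
That remains the longest chain; total 10 weeks.
Change in finish: 10 − 10 = +0 weeks.

0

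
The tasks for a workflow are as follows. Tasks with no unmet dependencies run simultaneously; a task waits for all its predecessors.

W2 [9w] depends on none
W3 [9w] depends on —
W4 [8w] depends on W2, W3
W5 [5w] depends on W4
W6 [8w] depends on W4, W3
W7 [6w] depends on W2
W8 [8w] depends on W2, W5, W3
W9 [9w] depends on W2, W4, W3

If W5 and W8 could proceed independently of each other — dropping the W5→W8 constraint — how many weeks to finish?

26

Before: longest chain W2→W4→W5→W8 = 9+8+5+8 = 30, finish 30.
Without W5→W8, W8's earliest start moves from 22 to 9.
The longest chain is now W2→W4→W9 = 9+8+9 = 26, so the project takes 26 weeks.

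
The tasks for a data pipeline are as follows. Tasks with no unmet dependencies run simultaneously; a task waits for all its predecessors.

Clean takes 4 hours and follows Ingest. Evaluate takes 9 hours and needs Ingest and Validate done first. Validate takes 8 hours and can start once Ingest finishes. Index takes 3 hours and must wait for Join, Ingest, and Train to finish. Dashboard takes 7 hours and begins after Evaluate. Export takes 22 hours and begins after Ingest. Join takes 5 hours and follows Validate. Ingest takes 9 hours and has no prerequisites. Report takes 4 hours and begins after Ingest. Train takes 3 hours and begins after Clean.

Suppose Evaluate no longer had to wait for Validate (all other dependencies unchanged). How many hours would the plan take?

Before: longest chain Ingest→Validate→Evaluate→Dashboard = 9+8+9+7 = 33, finish 33.
Without Validate→Evaluate, Evaluate's earliest start moves from 17 to 9.
The longest chain is now Ingest→Export = 9+22 = 31, so the plan takes 31 hours.

31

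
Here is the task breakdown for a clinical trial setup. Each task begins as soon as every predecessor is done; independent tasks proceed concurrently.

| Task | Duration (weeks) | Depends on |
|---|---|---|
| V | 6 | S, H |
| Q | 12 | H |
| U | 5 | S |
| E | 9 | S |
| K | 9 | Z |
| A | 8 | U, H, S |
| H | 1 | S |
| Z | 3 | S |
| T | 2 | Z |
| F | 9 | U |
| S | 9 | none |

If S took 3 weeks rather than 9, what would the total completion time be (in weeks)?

17

Baseline: S→U→F = 9+5+9 = 23 → 23 weeks.
S lies on that path, so at 3 weeks the path becomes 17 weeks.
No other chain overtakes it, so the finish is 17 weeks.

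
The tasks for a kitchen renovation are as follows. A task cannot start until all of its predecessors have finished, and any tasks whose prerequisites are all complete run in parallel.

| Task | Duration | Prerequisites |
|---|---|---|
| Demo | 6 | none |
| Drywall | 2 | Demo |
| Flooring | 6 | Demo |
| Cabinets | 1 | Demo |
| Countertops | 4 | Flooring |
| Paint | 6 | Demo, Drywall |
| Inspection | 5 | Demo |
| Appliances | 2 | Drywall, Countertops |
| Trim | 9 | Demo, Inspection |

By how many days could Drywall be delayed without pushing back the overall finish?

6

Critical path: Demo→Inspection→Trim = 6+5+9 = 20, so the finish is 20 days.
Drywall finishes as early as 8 and must finish by 14.
Float = 20 − 14 = 6.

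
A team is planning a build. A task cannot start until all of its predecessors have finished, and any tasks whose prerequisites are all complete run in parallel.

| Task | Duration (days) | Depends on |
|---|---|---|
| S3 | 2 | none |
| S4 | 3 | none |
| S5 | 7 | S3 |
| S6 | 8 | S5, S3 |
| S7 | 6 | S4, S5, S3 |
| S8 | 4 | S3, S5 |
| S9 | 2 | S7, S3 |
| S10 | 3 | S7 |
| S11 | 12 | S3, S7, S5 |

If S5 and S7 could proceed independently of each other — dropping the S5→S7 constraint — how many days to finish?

Original critical path: S3→S5→S7→S11 = 2+7+6+12 = 27 ⇒ 27 days.
Without S5→S7, S7's earliest start moves from 9 to 3.
After: S3→S5→S11 = 2+7+12 = 21 → 21 days.

21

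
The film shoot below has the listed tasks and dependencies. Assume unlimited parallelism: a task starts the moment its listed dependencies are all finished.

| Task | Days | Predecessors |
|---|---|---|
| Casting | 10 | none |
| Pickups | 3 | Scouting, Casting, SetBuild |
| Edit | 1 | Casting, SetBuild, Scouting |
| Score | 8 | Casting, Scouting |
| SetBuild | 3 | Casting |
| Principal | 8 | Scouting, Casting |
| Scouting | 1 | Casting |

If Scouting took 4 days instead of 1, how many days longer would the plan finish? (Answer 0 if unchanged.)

Actual critical path: Casting→Scouting→Principal = 10+1+8 = 19 ⇒ 19 days.
Scouting lies on that path, so at 4 days the path becomes 22 days.
That remains the longest chain; total 22 days.
Change in finish: 22 − 19 = +3 days.

3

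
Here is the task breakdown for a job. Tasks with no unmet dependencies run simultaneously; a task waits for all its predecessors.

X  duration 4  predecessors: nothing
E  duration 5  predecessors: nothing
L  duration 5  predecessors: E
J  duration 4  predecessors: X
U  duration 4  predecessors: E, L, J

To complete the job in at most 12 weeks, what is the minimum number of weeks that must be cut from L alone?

Current finish: 14 weeks; target: 12.
L is on every critical path, so each week cut from L cuts the finish by one (this holds down to a finish of 12).
Need 14 − 12 = 2 weeks off L → L becomes 3 weeks, finish becomes 12.

2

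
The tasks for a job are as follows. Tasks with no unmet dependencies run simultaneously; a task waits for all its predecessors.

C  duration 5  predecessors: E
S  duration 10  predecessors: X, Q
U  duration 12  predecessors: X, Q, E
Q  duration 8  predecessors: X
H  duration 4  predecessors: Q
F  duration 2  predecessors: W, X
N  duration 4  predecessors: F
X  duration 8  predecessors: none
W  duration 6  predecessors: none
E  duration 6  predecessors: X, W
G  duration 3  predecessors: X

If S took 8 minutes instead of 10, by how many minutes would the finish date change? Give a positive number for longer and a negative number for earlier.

0

Critical path before the change: X→Q→U = 8+8+12 = 28 giving 28 minutes.
The longest path through S is only 26 minutes, so S has float 2.
The critical path is still X→Q→U; finish is now 28 minutes.
Change in finish: 28 − 28 = +0 minutes.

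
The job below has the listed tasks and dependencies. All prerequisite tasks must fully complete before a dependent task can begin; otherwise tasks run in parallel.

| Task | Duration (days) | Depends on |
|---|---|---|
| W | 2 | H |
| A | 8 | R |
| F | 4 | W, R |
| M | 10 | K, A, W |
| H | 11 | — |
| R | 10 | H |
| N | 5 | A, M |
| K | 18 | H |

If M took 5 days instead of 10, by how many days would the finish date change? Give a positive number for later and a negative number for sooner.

-5

Baseline: H→R→A→M→N = 11+10+8+10+5 = 44 → 44 days.
M lies on that path, so at 5 days the path becomes 39 days.
The critical path is still H→R→A→M→N; finish is now 39 days.
Change in finish: 39 − 44 = -5 days.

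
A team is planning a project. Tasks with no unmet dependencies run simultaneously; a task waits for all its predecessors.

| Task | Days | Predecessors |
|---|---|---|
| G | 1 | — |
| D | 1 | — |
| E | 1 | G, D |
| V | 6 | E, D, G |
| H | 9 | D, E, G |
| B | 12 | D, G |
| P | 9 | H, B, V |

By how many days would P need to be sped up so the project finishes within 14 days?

8

Current finish: 22 days; target: 14.
P is on every critical path, so each day cut from P cuts the finish by one (this holds down to a finish of 14).
Need 22 − 14 = 8 days off P → P becomes 1 day, finish becomes 14.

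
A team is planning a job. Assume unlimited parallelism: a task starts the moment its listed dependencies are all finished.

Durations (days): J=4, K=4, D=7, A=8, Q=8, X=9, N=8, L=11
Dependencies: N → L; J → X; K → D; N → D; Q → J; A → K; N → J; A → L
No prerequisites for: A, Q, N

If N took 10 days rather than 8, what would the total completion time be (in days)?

As given, the longest chain is N→J→X = 8+4+9 = 21, so the finish is 21 days.
N lies on that path, so at 10 days the path becomes 23 days.
That remains the longest chain; total 23 days.

23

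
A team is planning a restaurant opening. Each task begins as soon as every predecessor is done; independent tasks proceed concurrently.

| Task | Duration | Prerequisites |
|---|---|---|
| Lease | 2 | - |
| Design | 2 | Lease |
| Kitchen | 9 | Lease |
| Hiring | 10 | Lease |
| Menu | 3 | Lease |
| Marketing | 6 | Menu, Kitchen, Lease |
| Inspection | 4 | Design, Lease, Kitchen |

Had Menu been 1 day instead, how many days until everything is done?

Critical path before the change: Lease→Kitchen→Marketing = 2+9+6 = 17 giving 17 days.
The longest path through Menu is only 11 days, so Menu has float 6.
That remains the longest chain; total 17 days.

17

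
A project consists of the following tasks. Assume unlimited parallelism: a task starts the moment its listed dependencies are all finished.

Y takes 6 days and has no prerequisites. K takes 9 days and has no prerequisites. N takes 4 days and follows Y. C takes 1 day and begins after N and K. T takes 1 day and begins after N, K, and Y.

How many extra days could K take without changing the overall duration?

The longest chain is Y→N→C = 6+4+1 = 11; overall finish 11 days.
The longest chain containing K totals 10 days.
Slack of K = 1 − 0 = 1 day.

1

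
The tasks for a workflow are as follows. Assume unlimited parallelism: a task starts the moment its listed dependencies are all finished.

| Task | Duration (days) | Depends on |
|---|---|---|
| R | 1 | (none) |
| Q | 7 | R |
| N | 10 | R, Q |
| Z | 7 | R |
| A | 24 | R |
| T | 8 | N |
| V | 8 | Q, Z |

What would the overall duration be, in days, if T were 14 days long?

Actual critical path: R→Q→N→T = 1+7+10+8 = 26 ⇒ 26 days.
T lies on that path, so at 14 days the path becomes 32 days.
The critical path is still R→Q→N→T; finish is now 32 days.

32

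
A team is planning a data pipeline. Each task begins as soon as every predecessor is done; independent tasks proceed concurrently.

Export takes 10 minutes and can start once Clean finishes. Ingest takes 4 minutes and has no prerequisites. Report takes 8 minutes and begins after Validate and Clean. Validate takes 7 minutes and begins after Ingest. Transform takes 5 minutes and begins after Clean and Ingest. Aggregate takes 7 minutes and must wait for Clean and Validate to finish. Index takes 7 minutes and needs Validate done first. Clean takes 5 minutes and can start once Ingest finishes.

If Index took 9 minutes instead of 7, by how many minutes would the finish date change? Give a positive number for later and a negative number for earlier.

Actual critical path: Ingest→Clean→Export = 4+5+10 = 19 ⇒ 19 minutes.
Index has 1 minute of float (longest path through it is 18).
New critical path: Ingest→Validate→Index = 4+7+9 = 20 ⇒ 20 minutes.
Change in finish: 20 − 19 = +1 minutes.

1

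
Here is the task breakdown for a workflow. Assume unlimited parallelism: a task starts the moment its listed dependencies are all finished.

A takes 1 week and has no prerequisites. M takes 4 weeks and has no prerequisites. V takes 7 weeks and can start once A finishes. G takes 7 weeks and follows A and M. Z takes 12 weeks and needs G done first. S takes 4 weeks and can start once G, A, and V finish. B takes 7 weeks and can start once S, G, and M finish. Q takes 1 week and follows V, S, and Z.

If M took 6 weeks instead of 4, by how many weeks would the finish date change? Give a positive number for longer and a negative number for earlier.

The binding path is M→G→Z→Q = 4+7+12+1 = 24; finish at 24 weeks.
M is on the critical path; changing it to 6 makes that path 26 weeks.
The critical path is still M→G→Z→Q; finish is now 26 weeks.
Change in finish: 26 − 24 = +2 weeks.

2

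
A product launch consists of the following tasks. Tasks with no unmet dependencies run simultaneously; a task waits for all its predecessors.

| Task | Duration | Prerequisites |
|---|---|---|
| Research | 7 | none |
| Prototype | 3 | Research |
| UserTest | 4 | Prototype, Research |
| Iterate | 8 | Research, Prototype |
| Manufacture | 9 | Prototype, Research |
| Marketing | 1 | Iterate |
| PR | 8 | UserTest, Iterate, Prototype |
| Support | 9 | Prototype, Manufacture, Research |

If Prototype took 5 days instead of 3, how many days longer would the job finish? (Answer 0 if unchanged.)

2

Actual critical path: Research→Prototype→Manufacture→Support = 7+3+9+9 = 28 ⇒ 28 days.
Prototype lies on that path, so at 5 days the path becomes 30 days.
The critical path is still Research→Prototype→Manufacture→Support; finish is now 30 days.
Change in finish: 30 − 28 = +2 days.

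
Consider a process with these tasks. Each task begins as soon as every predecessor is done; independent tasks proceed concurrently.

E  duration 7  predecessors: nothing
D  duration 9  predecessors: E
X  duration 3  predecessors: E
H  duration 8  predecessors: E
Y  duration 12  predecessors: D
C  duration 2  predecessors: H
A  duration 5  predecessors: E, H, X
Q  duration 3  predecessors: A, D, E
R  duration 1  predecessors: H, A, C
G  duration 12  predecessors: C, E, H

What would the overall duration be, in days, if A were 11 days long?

Baseline: E→H→C→G = 7+8+2+12 = 29 → 29 days.
A has 6 days of float (longest path through it is 23).
That remains the longest chain; total 29 days.

29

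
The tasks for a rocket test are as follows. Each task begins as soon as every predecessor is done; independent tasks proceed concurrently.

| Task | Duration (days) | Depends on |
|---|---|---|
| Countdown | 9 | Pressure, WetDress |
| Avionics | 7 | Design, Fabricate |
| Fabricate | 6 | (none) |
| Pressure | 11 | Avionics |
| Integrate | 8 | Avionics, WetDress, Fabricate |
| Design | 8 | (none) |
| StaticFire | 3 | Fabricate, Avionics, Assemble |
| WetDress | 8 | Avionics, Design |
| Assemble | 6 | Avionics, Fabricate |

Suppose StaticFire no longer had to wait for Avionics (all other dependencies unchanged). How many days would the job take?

35

With the dependency in place, Design→Avionics→Pressure→Countdown = 8+7+11+9 = 35 sets the finish at 35 days.
Dropping Avionics→StaticFire doesn't change StaticFire's earliest start (21); another predecessor still binds.
After: Design→Avionics→Pressure→Countdown = 8+7+11+9 = 35 → 35 days.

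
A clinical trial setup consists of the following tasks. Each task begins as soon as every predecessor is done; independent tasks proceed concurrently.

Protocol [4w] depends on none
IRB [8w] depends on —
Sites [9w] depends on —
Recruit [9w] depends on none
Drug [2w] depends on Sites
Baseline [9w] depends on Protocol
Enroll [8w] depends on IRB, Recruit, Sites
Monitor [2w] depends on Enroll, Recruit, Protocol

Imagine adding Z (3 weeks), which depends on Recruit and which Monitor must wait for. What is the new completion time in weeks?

Originally the project takes 19 weeks.
With Z inserted, Monitor now waits for max(Enroll, Recruit, Protocol, Z).
New critical path: Sites→Enroll→Monitor = 9+8+2 = 19 ⇒ 19 weeks.

19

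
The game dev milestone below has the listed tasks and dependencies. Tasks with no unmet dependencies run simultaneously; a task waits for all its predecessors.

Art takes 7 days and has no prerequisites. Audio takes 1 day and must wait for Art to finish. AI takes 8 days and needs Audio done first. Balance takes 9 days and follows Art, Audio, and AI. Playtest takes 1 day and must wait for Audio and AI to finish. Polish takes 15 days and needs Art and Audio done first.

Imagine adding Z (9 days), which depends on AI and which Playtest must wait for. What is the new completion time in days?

26

Originally the game dev milestone takes 25 days.
With Z inserted, Playtest now waits for max(Audio, AI, Z).
New critical path: Art→Audio→AI→Z→Playtest = 7+1+8+9+1 = 26 ⇒ 26 days.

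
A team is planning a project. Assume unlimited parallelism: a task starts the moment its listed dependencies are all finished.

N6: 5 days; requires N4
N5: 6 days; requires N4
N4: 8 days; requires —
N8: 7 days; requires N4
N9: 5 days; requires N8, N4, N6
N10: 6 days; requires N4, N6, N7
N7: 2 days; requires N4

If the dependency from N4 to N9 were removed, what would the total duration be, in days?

20

With the dependency in place, N4→N8→N9 = 8+7+5 = 20 sets the finish at 20 days.
Dropping N4→N9 doesn't change N9's earliest start (15); another predecessor still binds.
New critical path: N4→N8→N9 = 8+7+5 = 20 ⇒ 20 days.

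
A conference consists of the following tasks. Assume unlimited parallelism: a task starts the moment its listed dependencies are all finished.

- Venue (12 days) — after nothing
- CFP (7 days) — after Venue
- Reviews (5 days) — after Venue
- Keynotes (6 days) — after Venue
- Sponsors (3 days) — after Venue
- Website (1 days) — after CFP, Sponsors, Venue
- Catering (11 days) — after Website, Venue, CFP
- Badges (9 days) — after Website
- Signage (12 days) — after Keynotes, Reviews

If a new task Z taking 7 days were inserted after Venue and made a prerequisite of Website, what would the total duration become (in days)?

Originally the job takes 31 days.
With Z inserted, Website now waits for max(CFP, Sponsors, Venue, Z).
New critical path: Venue→Z→Website→Catering = 12+7+1+11 = 31 ⇒ 31 days.

31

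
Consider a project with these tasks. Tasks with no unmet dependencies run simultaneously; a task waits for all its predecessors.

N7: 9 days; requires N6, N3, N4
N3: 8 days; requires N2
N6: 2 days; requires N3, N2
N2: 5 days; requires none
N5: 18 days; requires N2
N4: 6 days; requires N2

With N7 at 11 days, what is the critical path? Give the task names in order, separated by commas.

The binding path is N2→N3→N6→N7 = 5+8+2+9 = 24; finish at 24 days.
N7 lies on that path, so at 11 days the path becomes 26 days.
That remains the longest chain; total 26 days.

N2, N3, N6, N7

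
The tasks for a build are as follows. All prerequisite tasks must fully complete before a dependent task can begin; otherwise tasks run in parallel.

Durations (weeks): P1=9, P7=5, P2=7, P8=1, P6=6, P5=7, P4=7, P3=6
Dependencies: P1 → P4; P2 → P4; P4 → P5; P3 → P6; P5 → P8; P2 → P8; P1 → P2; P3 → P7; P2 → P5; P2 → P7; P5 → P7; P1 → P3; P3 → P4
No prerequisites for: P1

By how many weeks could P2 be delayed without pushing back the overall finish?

P1→P2→P4→P5→P7 = 9+7+7+7+5 = 35 sets the makespan at 35 weeks.
P2 finishes as early as 16 and must finish by 16.
Slack of P2 = 9 − 9 = 0 weeks.

0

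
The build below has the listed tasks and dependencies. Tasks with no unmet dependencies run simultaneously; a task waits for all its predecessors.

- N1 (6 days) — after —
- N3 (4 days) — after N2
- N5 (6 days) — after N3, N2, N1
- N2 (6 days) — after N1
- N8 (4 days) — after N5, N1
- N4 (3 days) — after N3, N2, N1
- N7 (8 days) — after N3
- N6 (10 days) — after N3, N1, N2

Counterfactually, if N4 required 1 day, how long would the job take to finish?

26

As given, the longest chain is N1→N2→N3→N5→N8 = 6+6+4+6+4 = 26, so the finish is 26 days.
N4 is off the critical path — its longest chain is 19 days, giving 7 of slack.
That remains the longest chain; total 26 days.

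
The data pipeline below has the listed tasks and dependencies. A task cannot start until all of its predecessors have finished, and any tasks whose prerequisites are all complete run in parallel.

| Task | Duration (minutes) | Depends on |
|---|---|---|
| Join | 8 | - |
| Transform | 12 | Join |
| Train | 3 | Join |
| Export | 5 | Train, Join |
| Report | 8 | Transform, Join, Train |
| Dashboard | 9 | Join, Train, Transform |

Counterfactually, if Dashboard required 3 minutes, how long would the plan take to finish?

28

As given, the longest chain is Join→Transform→Dashboard = 8+12+9 = 29, so the finish is 29 minutes.
Dashboard is on the critical path; changing it to 3 makes that path 23 minutes.
The binding chain switches to Join→Transform→Report = 8+12+8 = 28; finish 28 minutes.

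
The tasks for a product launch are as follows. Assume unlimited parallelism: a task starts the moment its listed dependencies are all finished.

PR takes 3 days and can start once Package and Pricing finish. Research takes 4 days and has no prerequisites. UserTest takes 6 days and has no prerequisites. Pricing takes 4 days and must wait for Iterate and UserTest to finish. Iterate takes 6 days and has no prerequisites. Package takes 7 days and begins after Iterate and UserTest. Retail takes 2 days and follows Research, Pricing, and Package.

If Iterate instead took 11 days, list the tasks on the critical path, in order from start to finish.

Iterate, Package, PR

Baseline: Iterate→Package→PR = 6+7+3 = 16 → 16 days.
Since Iterate is critical, the +5 change carries straight to that chain (now 21 days).
The critical path is still Iterate→Package→PR; finish is now 21 days.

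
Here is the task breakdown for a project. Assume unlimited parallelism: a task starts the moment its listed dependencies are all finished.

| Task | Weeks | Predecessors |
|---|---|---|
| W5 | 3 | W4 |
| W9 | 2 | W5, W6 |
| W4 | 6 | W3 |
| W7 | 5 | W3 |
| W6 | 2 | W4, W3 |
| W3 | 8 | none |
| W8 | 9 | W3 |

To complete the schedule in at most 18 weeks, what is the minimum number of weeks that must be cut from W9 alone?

1

Current finish: 19 weeks; target: 18.
W9 is on every critical path, so each week cut from W9 cuts the finish by one (this holds down to a finish of 18).
Need 19 − 18 = 1 week off W9 → W9 becomes 1 week, finish becomes 18.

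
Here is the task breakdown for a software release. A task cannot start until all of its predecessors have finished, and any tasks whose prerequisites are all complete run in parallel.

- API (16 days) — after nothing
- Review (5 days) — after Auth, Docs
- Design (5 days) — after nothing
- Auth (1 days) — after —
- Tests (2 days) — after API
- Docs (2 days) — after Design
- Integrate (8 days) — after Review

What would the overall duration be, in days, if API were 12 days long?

20

As given, the longest chain is Design→Docs→Review→Integrate = 5+2+5+8 = 20, so the finish is 20 days.
API has 2 days of float (longest path through it is 18).
No other chain overtakes it, so the finish is 20 days.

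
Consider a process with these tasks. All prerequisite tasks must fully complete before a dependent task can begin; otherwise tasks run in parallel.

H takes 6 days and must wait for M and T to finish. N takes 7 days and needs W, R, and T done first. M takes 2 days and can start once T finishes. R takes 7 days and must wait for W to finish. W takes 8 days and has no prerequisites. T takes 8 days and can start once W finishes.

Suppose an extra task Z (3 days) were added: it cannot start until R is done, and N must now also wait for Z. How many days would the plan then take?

Originally the plan takes 24 days.
With Z inserted, N now waits for max(W, R, T, Z).
New critical path: W→R→Z→N = 8+7+3+7 = 25 ⇒ 25 days.

25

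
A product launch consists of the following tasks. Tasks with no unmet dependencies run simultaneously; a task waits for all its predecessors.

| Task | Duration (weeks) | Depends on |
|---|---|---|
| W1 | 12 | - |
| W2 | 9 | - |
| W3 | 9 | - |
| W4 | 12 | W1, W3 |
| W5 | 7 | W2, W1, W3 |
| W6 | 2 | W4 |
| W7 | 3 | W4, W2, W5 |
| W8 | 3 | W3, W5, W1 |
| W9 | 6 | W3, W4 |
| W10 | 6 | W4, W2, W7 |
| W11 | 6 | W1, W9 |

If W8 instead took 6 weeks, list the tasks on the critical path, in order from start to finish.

W1, W4, W9, W11

Baseline: W1→W4→W9→W11 = 12+12+6+6 = 36 → 36 weeks.
The longest path through W8 is only 22 weeks, so W8 has float 14.
No other chain overtakes it, so the finish is 36 weeks.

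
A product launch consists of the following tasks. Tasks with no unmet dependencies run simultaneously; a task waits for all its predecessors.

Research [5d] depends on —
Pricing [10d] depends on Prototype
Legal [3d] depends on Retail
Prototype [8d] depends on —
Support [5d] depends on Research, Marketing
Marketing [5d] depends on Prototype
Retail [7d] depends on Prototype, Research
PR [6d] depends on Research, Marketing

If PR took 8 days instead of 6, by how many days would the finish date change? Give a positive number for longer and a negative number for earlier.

2

Critical path before the change: Prototype→Marketing→PR = 8+5+6 = 19 giving 19 days.
PR lies on that path, so at 8 days the path becomes 21 days.
That remains the longest chain; total 21 days.
Change in finish: 21 − 19 = +2 days.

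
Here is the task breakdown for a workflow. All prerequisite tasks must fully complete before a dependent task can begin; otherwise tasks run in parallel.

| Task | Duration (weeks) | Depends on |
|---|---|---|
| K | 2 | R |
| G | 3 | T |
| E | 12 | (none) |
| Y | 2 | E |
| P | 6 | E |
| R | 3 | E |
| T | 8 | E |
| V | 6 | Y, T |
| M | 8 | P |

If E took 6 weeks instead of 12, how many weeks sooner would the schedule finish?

Baseline: E→P→M = 12+6+8 = 26 → 26 weeks.
E is on the critical path; changing it to 6 makes that path 20 weeks.
The critical path is still E→P→M; finish is now 20 weeks.
Change in finish: 20 − 26 = -6 weeks.

6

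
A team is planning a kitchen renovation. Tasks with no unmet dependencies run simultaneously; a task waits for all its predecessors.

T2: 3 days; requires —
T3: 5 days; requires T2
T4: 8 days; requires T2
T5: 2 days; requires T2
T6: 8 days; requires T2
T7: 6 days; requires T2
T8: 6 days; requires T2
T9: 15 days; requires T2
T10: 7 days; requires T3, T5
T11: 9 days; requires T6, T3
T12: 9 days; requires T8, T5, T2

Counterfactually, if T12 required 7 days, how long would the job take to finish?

The binding path is T2→T6→T11 = 3+8+9 = 20; finish at 20 days.
The longest path through T12 is only 18 days, so T12 has float 2.
That remains the longest chain; total 20 days.

20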